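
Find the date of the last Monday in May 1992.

May 1992 begins on a Friday, so the first Monday is May 4 (3 days later).
May 1992 has 31 days. Adding weeks: 4, 11, 18, 25 — the last one ≤ 31 is the 25th.

May 25, 1992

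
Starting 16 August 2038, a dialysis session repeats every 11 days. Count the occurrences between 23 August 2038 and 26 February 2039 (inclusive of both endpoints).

Occurrences land 11·i days after 16 August 2038 for i = 0, 1, 2, …
23 August 2038 is 7 days after the start; 7 ÷ 11 = 0 remainder 7; since the remainder is 7, round up to i = 1. First occurrence in the window: #2 on 27 August 2038 (1×11 = 11 days in).
26 February 2039 is 194 days after the start; 194 ÷ 11 = 17 remainder 7. Last occurrence in the window: #18 on 19 February 2039.
Occurrences #2 through #18: 17 in total.

17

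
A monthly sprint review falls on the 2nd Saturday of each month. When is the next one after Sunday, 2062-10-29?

2062-11-11

October 2062 starts on a Sunday; its first Saturday is the 7th, so the 2nd Saturday is the 14th — 2062-10-14.
That is not after 2062-10-29, so look at November 2062.
November 2062 starts on a Wednesday; its first Saturday is the 4th, so the 2nd Saturday is the 11th — 2062-11-11.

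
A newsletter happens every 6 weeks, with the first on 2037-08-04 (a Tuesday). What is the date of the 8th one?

The 8th occurrence is 7 intervals after the first: 7 × 42 = 294 days after 2037-08-04.
August has 31 days — 27 days to the end of August leaves 267.
September has 30 days (237 left).
October has 31 days (206 left).
November has 30 days (176 left).
December has 31 days (145 left).
January has 31 days (114 left).
February has 28 days (86 left).
March has 31 days (55 left).
April has 30 days (25 left).
25 days into May → 2038-05-25.

2038-05-25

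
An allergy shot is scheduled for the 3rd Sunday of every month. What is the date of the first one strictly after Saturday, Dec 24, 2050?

Dec 2050 starts on a Thursday; its first Sunday is the 4th, so the 3rd Sunday is the 18th — Dec 18, 2050.
That is not after Dec 24, 2050, so look at Jan 2051.
Jan 2051 starts on a Sunday; its first Sunday is the 1st, so the 3rd Sunday is the 15th — Jan 15, 2051.

Jan 15, 2051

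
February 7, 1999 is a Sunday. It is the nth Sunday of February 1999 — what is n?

Day 7 falls in week ⌈7/7⌉ of the month.
Days 1–7 hold the 1st Sunday, 8–14 the 2nd, 15–21 the 3rd, 22–28 the 4th, 29–31 the 5th.
7 is in the range for the 1st.

1st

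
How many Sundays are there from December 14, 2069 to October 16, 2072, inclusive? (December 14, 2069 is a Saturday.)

149

December 14, 2069 is a Saturday; the first Sunday on or after it is December 15, 2069 (1 day later).
From December 15, 2069 to October 16, 2072: 16 + 365 + 365 + 290 = 1036 days (rest of 2069, 2070, 2071, to October 16, 2072 in 2072).
1036 ÷ 7 = 148 full weeks with remainder 0, so 148 more Sundays after the first → 149.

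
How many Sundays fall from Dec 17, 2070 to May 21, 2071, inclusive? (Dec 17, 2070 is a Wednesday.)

22

Dec 17, 2070 is a Wednesday; the first Sunday on or after it is Dec 21, 2070 (4 days later).
From Dec 21, 2070 to May 21, 2071: 10 + 31 + 28 + 31 + 30 + 21 = 151 days (rest of Dec, Jan, Feb, Mar, Apr, May).
151 ÷ 7 = 21 full weeks with remainder 4, so 21 more Sundays after the first → 22.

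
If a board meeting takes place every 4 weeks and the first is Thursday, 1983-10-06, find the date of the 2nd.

The 2nd occurrence is 1 interval after the first: 1 × 28 = 28 days after 1983-10-06.
October has 31 days — 25 days to the end of October leaves 3.
3 days into November → 1983-11-03.

1983-11-03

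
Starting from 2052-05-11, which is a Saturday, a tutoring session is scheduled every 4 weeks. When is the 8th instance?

The 8th occurrence is 7 intervals after the first: 7 × 28 = 196 days after 2052-05-11.
May has 31 days — 20 days to the end of May leaves 176.
June has 30 days (146 left).
July has 31 days (115 left).
August has 31 days (84 left).
September has 30 days (54 left).
October has 31 days (23 left).
23 days into November → 2052-11-23.

2052-11-23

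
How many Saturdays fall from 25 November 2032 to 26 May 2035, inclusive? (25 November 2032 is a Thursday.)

25 November 2032 is a Thursday; the first Saturday on or after it is 27 November 2032 (2 days later).
From 27 November 2032 to 26 May 2035: 34 + 365 + 365 + 146 = 910 days (rest of 2032, 2033, 2034, to 26 May 2035 in 2035).
910 ÷ 7 = 130 full weeks with remainder 0, so 130 more Saturdays after the first → 131.

131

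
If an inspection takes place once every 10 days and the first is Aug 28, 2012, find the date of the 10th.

Nov 26, 2012

The 10th occurrence is 9 intervals after the first: 9 × 10 = 90 days after Aug 28, 2012.
Aug has 31 days — 3 days to the end of Aug leaves 87.
Sep has 30 days (57 left).
Oct has 31 days (26 left).
26 days into Nov → Nov 26, 2012.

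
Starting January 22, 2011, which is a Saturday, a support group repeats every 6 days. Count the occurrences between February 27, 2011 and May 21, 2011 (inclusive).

Occurrences land 6·i days after January 22, 2011 for i = 0, 1, 2, …
February 27, 2011 is 36 days after the start; 36 ÷ 6 = 6 remainder 0. First occurrence in the window: #7 on February 27, 2011 (6×6 = 36 days in).
May 21, 2011 is 119 days after the start; 119 ÷ 6 = 19 remainder 5. Last occurrence in the window: #20 on May 16, 2011.
Occurrences #7 through #20: 14 in total.

14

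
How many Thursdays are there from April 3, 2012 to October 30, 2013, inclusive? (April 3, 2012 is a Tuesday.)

82

April 3, 2012 is a Tuesday; the first Thursday on or after it is April 5, 2012 (2 days later).
From April 5, 2012 to October 30, 2013: 270 + 303 = 573 days (rest of 2012, to October 30, 2013 in 2013).
573 ÷ 7 = 81 full weeks with remainder 6, so 81 more Thursdays after the first → 82.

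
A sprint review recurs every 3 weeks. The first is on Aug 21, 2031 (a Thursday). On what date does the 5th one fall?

The 5th occurrence is 4 intervals after the first: 4 × 21 = 84 days after Aug 21, 2031.
Aug has 31 days — 10 days to the end of Aug leaves 74.
Sep has 30 days (44 left).
Oct has 31 days (13 left).
13 days into Nov → Nov 13, 2031.

Nov 13, 2031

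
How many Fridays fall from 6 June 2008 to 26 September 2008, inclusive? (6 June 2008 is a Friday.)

6 June 2008 is a Friday; the first Friday on or after it is 6 June 2008.
From 6 June 2008 to 26 September 2008: 24 + 31 + 31 + 26 = 112 days (rest of June, July, August, September).
112 ÷ 7 = 16 full weeks with remainder 0, so 16 more Fridays after the first → 17.

17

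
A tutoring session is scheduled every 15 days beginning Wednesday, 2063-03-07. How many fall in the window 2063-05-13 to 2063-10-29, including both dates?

Occurrences land 15·i days after 2063-03-07 for i = 0, 1, 2, …
2063-05-13 is 67 days after the start; 67 ÷ 15 = 4 remainder 7; since the remainder is 7, round up to i = 5. First occurrence in the window: #6 on 2063-05-21 (5×15 = 75 days in).
2063-10-29 is 236 days after the start; 236 ÷ 15 = 15 remainder 11. Last occurrence in the window: #16 on 2063-10-18.
Occurrences #6 through #16: 11 in total.

11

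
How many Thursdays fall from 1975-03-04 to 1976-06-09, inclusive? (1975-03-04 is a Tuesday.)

1975-03-04 is a Tuesday; the first Thursday on or after it is 1975-03-06 (2 days later).
From 1975-03-06 to 1976-06-09: 300 + 161 = 461 days (rest of 1975, to 1976-06-09 in 1976).
461 ÷ 7 = 65 full weeks with remainder 6, so 65 more Thursdays after the first → 66.

66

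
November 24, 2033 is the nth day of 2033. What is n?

328

Days in months before November: 31 + 28 + 31 + 30 + 31 + 30 + 31 + 31 + 30 + 31 = 304.
Plus 24 days into November → day 328.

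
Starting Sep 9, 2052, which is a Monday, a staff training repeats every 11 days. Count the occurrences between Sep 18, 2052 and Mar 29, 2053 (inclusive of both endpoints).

Occurrences land 11·i days after Sep 9, 2052 for i = 0, 1, 2, …
Sep 18, 2052 is 9 days after the start; 9 ÷ 11 = 0 remainder 9; since the remainder is 9, round up to i = 1. First occurrence in the window: #2 on Sep 20, 2052 (1×11 = 11 days in).
Mar 29, 2053 is 201 days after the start; 201 ÷ 11 = 18 remainder 3. Last occurrence in the window: #19 on Mar 26, 2053.
Occurrences #2 through #19: 18 in total.

18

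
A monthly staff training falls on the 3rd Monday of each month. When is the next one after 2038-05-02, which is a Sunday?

May 2038 starts on a Saturday; its first Monday is the 3rd, so the 3rd Monday is the 17th — 2038-05-17.
2038-05-17 is after 2038-05-02, so that is the next one.

2038-05-17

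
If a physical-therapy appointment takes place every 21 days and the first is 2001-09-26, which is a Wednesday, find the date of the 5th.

2001-12-19

The 5th occurrence is 4 intervals after the first: 4 × 21 = 84 days after 2001-09-26.
September has 30 days — 4 days to the end of September leaves 80.
October has 31 days (49 left).
November has 30 days (19 left).
19 days into December → 2001-12-19.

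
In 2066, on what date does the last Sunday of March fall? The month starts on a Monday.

28 March 2066

March 2066 begins on a Monday, so the first Sunday is March 7 (6 days later).
March 2066 has 31 days. Adding weeks: 7, 14, 21, 28 — the last one ≤ 31 is the 28th.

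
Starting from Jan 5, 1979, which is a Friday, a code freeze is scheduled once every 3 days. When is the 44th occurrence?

The 44th occurrence is 43 intervals after the first: 43 × 3 = 129 days after Jan 5, 1979.
Jan has 31 days — 26 days to the end of Jan leaves 103.
Feb has 28 days (75 left).
Mar has 31 days (44 left).
Apr has 30 days (14 left).
14 days into May → May 14, 1979.

May 14, 1979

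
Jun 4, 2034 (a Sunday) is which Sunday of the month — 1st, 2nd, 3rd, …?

Day 4 falls in week ⌈4/7⌉ of the month.
Days 1–7 hold the 1st Sunday, 8–14 the 2nd, 15–21 the 3rd, 22–28 the 4th, 29–31 the 5th.
4 is in the range for the 1st.

1st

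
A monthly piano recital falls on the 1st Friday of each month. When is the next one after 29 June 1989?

7 July 1989

June 1989 starts on a Thursday, so its 1st Friday is 2 June 1989 (1 day in).
That is not after 29 June 1989, so look at July 1989.
July 1989 starts on a Saturday, so its 1st Friday is 7 July 1989 (6 days in).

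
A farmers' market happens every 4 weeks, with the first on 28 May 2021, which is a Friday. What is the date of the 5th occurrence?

The 5th occurrence is 4 intervals after the first: 4 × 28 = 112 days after 28 May 2021.
May has 31 days — 3 days to the end of May leaves 109.
June has 30 days (79 left).
July has 31 days (48 left).
August has 31 days (17 left).
17 days into September → 17 September 2021.

17 September 2021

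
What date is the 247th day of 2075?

4 September 2075

January has 31 days (247 − 31 = 216 remain).
February has 28 days (216 − 28 = 188 remain).
March has 31 days (188 − 31 = 157 remain).
April has 30 days (157 − 30 = 127 remain).
May has 31 days (127 − 31 = 96 remain).
June has 30 days (96 − 30 = 66 remain).
July has 31 days (66 − 31 = 35 remain).
August has 31 days (35 − 31 = 4 remain).
4 into September → September 4.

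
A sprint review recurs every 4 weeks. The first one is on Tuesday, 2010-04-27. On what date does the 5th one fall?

2010-08-17

The 5th occurrence is 4 intervals after the first: 4 × 28 = 112 days after 2010-04-27.
April has 30 days — 3 days to the end of April leaves 109.
May has 31 days (78 left).
June has 30 days (48 left).
July has 31 days (17 left).
17 days into August → 2010-08-17.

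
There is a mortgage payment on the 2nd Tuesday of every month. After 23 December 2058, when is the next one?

14 January 2059

December 2058 starts on a Sunday; its first Tuesday is the 3rd, so the 2nd Tuesday is the 10th — 10 December 2058.
That is not after 23 December 2058, so look at January 2059.
January 2059 starts on a Wednesday; its first Tuesday is the 7th, so the 2nd Tuesday is the 14th — 14 January 2059.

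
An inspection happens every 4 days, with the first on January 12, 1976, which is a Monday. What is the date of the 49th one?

July 22, 1976

The 49th occurrence is 48 intervals after the first: 48 × 4 = 192 days after January 12, 1976.
January has 31 days — 19 days to the end of January leaves 173.
February has 29 days (144 left).
March has 31 days (113 left).
April has 30 days (83 left).
May has 31 days (52 left).
June has 30 days (22 left).
22 days into July → July 22, 1976.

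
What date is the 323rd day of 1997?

Nov 19, 1997

Jan has 31 days (323 − 31 = 292 remain).
Feb has 28 days (292 − 28 = 264 remain).
Mar has 31 days (264 − 31 = 233 remain).
Apr has 30 days (233 − 30 = 203 remain).
May has 31 days (203 − 31 = 172 remain).
Jun has 30 days (172 − 30 = 142 remain).
Jul has 31 days (142 − 31 = 111 remain).
Aug has 31 days (111 − 31 = 80 remain).
Sep has 30 days (80 − 30 = 50 remain).
Oct has 31 days (50 − 31 = 19 remain).
19 into Nov → Nov 19.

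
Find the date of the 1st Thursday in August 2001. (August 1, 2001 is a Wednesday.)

August 2001 begins on a Wednesday, so the first Thursday is August 2 (1 day later).

2 August 2001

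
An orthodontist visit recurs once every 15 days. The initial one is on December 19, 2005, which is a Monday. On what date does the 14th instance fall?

The 14th occurrence is 13 intervals after the first: 13 × 15 = 195 days after December 19, 2005.
December has 31 days — 12 days to the end of December leaves 183.
January has 31 days (152 left).
February has 28 days (124 left).
March has 31 days (93 left).
April has 30 days (63 left).
May has 31 days (32 left).
June has 30 days (2 left).
2 days into July → July 2, 2006.

July 2, 2006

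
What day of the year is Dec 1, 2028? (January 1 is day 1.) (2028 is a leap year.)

Days in months before Dec: 31 + 29 + 31 + 30 + 31 + 30 + 31 + 31 + 30 + 31 + 30 = 335.
Plus 1 day into Dec → day 336.

336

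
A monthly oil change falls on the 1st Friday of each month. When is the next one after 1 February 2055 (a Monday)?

5 February 2055

February 2055 starts on a Monday, so its 1st Friday is 5 February 2055 (4 days in).
5 February 2055 is after 1 February 2055, so that is the next one.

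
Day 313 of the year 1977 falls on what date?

January has 31 days (313 − 31 = 282 remain).
February has 28 days (282 − 28 = 254 remain).
March has 31 days (254 − 31 = 223 remain).
April has 30 days (223 − 30 = 193 remain).
May has 31 days (193 − 31 = 162 remain).
June has 30 days (162 − 30 = 132 remain).
July has 31 days (132 − 31 = 101 remain).
August has 31 days (101 − 31 = 70 remain).
September has 30 days (70 − 30 = 40 remain).
October has 31 days (40 − 31 = 9 remain).
9 into November → November 9.

November 9, 1977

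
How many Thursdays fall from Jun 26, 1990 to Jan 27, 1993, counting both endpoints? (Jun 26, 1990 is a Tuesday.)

Jun 26, 1990 is a Tuesday; the first Thursday on or after it is Jun 28, 1990 (2 days later).
From Jun 28, 1990 to Jan 27, 1993: 186 + 365 + 366 + 27 = 944 days (rest of 1990, 1991, 1992, to Jan 27, 1993 in 1993).
944 ÷ 7 = 134 full weeks with remainder 6, so 134 more Thursdays after the first → 135.

135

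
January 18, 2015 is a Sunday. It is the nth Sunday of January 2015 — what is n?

Day 18 falls in week ⌈18/7⌉ of the month.
Days 1–7 hold the 1st Sunday, 8–14 the 2nd, 15–21 the 3rd, 22–28 the 4th, 29–31 the 5th.
18 is in the range for the 3rd.

3rd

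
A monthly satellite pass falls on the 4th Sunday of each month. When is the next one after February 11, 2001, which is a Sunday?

February 25, 2001

February 2001 starts on a Thursday; its first Sunday is the 4th, so the 4th Sunday is the 25th — February 25, 2001.
February 25, 2001 is after February 11, 2001, so that is the next one.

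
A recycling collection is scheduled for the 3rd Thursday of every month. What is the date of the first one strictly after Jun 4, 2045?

Jun 15, 2045

Jun 2045 starts on a Thursday; its first Thursday is the 1st, so the 3rd Thursday is the 15th — Jun 15, 2045.
Jun 15, 2045 is after Jun 4, 2045, so that is the next one.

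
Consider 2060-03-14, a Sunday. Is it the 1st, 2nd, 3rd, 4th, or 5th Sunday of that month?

Day 14 falls in week ⌈14/7⌉ of the month.
Days 1–7 hold the 1st Sunday, 8–14 the 2nd, 15–21 the 3rd, 22–28 the 4th, 29–31 the 5th.
14 is in the range for the 2nd.

2nd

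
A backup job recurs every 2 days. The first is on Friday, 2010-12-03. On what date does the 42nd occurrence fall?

2011-02-23

The 42nd occurrence is 41 intervals after the first: 41 × 2 = 82 days after 2010-12-03.
December has 31 days — 28 days to the end of December leaves 54.
January has 31 days (23 left).
23 days into February → 2011-02-23.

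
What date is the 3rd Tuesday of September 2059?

16 September 2059

The first Tuesday of September 2059 is September 2.
The 3rd Tuesday is 2 weeks later: 2 + 14 = 16.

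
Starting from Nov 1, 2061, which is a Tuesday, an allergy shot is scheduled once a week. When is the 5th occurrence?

The 5th occurrence is 4 intervals after the first: 4 × 7 = 28 days after Nov 1, 2061.
28 days later is Nov 29, 2061.

Nov 29, 2061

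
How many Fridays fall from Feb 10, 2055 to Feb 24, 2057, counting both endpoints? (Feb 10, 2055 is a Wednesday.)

Feb 10, 2055 is a Wednesday; the first Friday on or after it is Feb 12, 2055 (2 days later).
From Feb 12, 2055 to Feb 24, 2057: 322 + 366 + 55 = 743 days (rest of 2055, 2056, to Feb 24, 2057 in 2057).
743 ÷ 7 = 106 full weeks with remainder 1, so 106 more Fridays after the first → 107.

107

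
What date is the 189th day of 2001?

January has 31 days (189 − 31 = 158 remain).
February has 28 days (158 − 28 = 130 remain).
March has 31 days (130 − 31 = 99 remain).
April has 30 days (99 − 30 = 69 remain).
May has 31 days (69 − 31 = 38 remain).
June has 30 days (38 − 30 = 8 remain).
8 into July → July 8.

2001-07-08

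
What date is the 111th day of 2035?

2035-04-21

January has 31 days (111 − 31 = 80 remain).
February has 28 days (80 − 28 = 52 remain).
March has 31 days (52 − 31 = 21 remain).
21 into April → April 21.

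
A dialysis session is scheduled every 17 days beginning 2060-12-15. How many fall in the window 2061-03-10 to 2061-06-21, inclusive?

Occurrences land 17·i days after 2060-12-15 for i = 0, 1, 2, …
2061-03-10 is 85 days after the start; 85 ÷ 17 = 5 remainder 0. First occurrence in the window: #6 on 2061-03-10 (5×17 = 85 days in).
2061-06-21 is 188 days after the start; 188 ÷ 17 = 11 remainder 1. Last occurrence in the window: #12 on 2061-06-20.
Occurrences #6 through #12: 7 in total.

7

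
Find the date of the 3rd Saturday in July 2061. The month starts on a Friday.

2061-07-16

July 2061 begins on a Friday, so the first Saturday is July 2 (1 day later).
The 3rd Saturday is 2 weeks later: 2 + 14 = 16.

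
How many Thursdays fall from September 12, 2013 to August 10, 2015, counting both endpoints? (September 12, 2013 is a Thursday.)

September 12, 2013 is a Thursday; the first Thursday on or after it is September 12, 2013.
From September 12, 2013 to August 10, 2015: 110 + 365 + 222 = 697 days (rest of 2013, 2014, to August 10, 2015 in 2015).
697 ÷ 7 = 99 full weeks with remainder 4, so 99 more Thursdays after the first → 100.

100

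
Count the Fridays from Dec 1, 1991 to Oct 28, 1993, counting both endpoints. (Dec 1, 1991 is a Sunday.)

99

Dec 1, 1991 is a Sunday; the first Friday on or after it is Dec 6, 1991 (5 days later).
From Dec 6, 1991 to Oct 28, 1993: 25 + 366 + 301 = 692 days (rest of 1991, 1992, to Oct 28, 1993 in 1993).
692 ÷ 7 = 98 full weeks with remainder 6, so 98 more Fridays after the first → 99.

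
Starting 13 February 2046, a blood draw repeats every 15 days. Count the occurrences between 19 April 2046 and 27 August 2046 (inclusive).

Occurrences land 15·i days after 13 February 2046 for i = 0, 1, 2, …
19 April 2046 is 65 days after the start; 65 ÷ 15 = 4 remainder 5; since the remainder is 5, round up to i = 5. First occurrence in the window: #6 on 29 April 2046 (5×15 = 75 days in).
27 August 2046 is 195 days after the start; 195 ÷ 15 = 13 remainder 0. Last occurrence in the window: #14 on 27 August 2046.
Occurrences #6 through #14: 9 in total.

9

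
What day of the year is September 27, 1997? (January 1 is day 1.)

270

Days in months before September: 31 + 28 + 31 + 30 + 31 + 30 + 31 + 31 = 243.
Plus 27 days into September → day 270.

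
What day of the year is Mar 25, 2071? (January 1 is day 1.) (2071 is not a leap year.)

84

Days in months before Mar: 31 + 28 = 59.
Plus 25 days into Mar → day 84.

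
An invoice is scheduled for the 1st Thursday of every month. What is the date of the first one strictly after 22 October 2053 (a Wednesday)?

October 2053 starts on a Wednesday, so its 1st Thursday is 2 October 2053 (1 day in).
That is not after 22 October 2053, so look at November 2053.
November 2053 starts on a Saturday, so its 1st Thursday is 6 November 2053 (5 days in).

6 November 2053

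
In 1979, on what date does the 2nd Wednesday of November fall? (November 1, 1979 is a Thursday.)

November 1979 begins on a Thursday, so the first Wednesday is November 7 (6 days later).
The 2nd Wednesday is 1 weeks later: 7 + 7 = 14.

November 14, 1979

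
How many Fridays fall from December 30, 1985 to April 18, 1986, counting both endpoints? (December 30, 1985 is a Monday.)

16

December 30, 1985 is a Monday; the first Friday on or after it is January 3, 1986 (4 days later).
From January 3, 1986 to April 18, 1986: 28 + 28 + 31 + 18 = 105 days (rest of January, February, March, April).
105 ÷ 7 = 15 full weeks with remainder 0, so 15 more Fridays after the first → 16.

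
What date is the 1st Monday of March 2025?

The first Monday of March 2025 is March 3.

2025-03-03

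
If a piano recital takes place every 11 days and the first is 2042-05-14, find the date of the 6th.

2042-07-08

The 6th occurrence is 5 intervals after the first: 5 × 11 = 55 days after 2042-05-14.
May has 31 days — 17 days to the end of May leaves 38.
June has 30 days (8 left).
8 days into July → 2042-07-08.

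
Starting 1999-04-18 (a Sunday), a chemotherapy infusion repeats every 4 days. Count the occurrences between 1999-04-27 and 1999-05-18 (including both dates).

Occurrences land 4·i days after 1999-04-18 for i = 0, 1, 2, …
1999-04-27 is 9 days after the start; 9 ÷ 4 = 2 remainder 1; since the remainder is 1, round up to i = 3. First occurrence in the window: #4 on 1999-04-30 (3×4 = 12 days in).
1999-05-18 is 30 days after the start; 30 ÷ 4 = 7 remainder 2. Last occurrence in the window: #8 on 1999-05-16.
Occurrences #4 through #8: 5 in total.

5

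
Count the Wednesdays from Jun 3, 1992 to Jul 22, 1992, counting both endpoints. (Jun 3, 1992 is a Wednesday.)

8

Jun 3, 1992 is a Wednesday; the first Wednesday on or after it is Jun 3, 1992.
From Jun 3, 1992 to Jul 22, 1992: 27 + 22 = 49 days (rest of Jun, Jul).
49 ÷ 7 = 7 full weeks with remainder 0, so 7 more Wednesdays after the first → 8.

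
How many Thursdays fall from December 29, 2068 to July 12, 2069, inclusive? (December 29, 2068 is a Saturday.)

28

December 29, 2068 is a Saturday; the first Thursday on or after it is January 3, 2069 (5 days later).
From January 3, 2069 to July 12, 2069: 28 + 28 + 31 + 30 + 31 + 30 + 12 = 190 days (rest of January, February, March, April, May, June, July).
190 ÷ 7 = 27 full weeks with remainder 1, so 27 more Thursdays after the first → 28.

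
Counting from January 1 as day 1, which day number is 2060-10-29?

Days in months before October: 31 + 29 + 31 + 30 + 31 + 30 + 31 + 31 + 30 = 274.
Plus 29 days into October → day 303.

303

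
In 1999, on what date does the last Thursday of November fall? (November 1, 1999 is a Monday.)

November 25, 1999

November 1999 begins on a Monday, so the first Thursday is November 4 (3 days later).
November 1999 has 30 days. Adding weeks: 4, 11, 18, 25 — the last one ≤ 30 is the 25th.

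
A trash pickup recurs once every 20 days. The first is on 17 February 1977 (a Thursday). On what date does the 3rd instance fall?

The 3rd occurrence is 2 intervals after the first: 2 × 20 = 40 days after 17 February 1977.
February has 28 days — 11 days to the end of February leaves 29.
29 days into March → 29 March 1977.

29 March 1977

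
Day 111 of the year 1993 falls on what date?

1993-04-21

January has 31 days (111 − 31 = 80 remain).
February has 28 days (80 − 28 = 52 remain).
March has 31 days (52 − 31 = 21 remain).
21 into April → April 21.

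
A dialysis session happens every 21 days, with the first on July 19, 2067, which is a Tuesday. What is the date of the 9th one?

January 3, 2068

The 9th occurrence is 8 intervals after the first: 8 × 21 = 168 days after July 19, 2067.
July has 31 days — 12 days to the end of July leaves 156.
August has 31 days (125 left).
September has 30 days (95 left).
October has 31 days (64 left).
November has 30 days (34 left).
December has 31 days (3 left).
3 days into January → January 3, 2068.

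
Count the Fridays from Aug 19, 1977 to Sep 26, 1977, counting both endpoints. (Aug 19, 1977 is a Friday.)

Aug 19, 1977 is a Friday; the first Friday on or after it is Aug 19, 1977.
From Aug 19, 1977 to Sep 26, 1977: 12 + 26 = 38 days (rest of Aug, Sep).
38 ÷ 7 = 5 full weeks with remainder 3, so 5 more Fridays after the first → 6.

6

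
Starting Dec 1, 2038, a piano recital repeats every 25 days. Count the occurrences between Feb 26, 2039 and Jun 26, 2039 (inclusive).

Occurrences land 25·i days after Dec 1, 2038 for i = 0, 1, 2, …
Feb 26, 2039 is 87 days after the start; 87 ÷ 25 = 3 remainder 12; since the remainder is 12, round up to i = 4. First occurrence in the window: #5 on Mar 11, 2039 (4×25 = 100 days in).
Jun 26, 2039 is 207 days after the start; 207 ÷ 25 = 8 remainder 7. Last occurrence in the window: #9 on Jun 19, 2039.
Occurrences #5 through #9: 5 in total.

5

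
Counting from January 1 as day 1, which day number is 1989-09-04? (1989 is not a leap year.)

247

Days in months before September: 31 + 28 + 31 + 30 + 31 + 30 + 31 + 31 = 243.
Plus 4 days into September → day 247.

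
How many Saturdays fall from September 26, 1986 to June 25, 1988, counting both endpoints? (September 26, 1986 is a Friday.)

September 26, 1986 is a Friday; the first Saturday on or after it is September 27, 1986 (1 day later).
From September 27, 1986 to June 25, 1988: 95 + 365 + 177 = 637 days (rest of 1986, 1987, to June 25, 1988 in 1988).
637 ÷ 7 = 91 full weeks with remainder 0, so 91 more Saturdays after the first → 92.

92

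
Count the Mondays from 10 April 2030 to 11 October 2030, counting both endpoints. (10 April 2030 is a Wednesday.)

26

10 April 2030 is a Wednesday; the first Monday on or after it is 15 April 2030 (5 days later).
From 15 April 2030 to 11 October 2030: 15 + 31 + 30 + 31 + 31 + 30 + 11 = 179 days (rest of April, May, June, July, August, September, October).
179 ÷ 7 = 25 full weeks with remainder 4, so 25 more Mondays after the first → 26.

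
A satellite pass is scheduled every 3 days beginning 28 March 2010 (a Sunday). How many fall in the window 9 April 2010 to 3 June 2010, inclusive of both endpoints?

Occurrences land 3·i days after 28 March 2010 for i = 0, 1, 2, …
9 April 2010 is 12 days after the start; 12 ÷ 3 = 4 remainder 0. First occurrence in the window: #5 on 9 April 2010 (4×3 = 12 days in).
3 June 2010 is 67 days after the start; 67 ÷ 3 = 22 remainder 1. Last occurrence in the window: #23 on 2 June 2010.
Occurrences #5 through #23: 19 in total.

19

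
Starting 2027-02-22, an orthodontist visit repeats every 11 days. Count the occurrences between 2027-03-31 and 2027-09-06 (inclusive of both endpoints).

14

Occurrences land 11·i days after 2027-02-22 for i = 0, 1, 2, …
2027-03-31 is 37 days after the start; 37 ÷ 11 = 3 remainder 4; since the remainder is 4, round up to i = 4. First occurrence in the window: #5 on 2027-04-07 (4×11 = 44 days in).
2027-09-06 is 196 days after the start; 196 ÷ 11 = 17 remainder 9. Last occurrence in the window: #18 on 2027-08-28.
Occurrences #5 through #18: 14 in total.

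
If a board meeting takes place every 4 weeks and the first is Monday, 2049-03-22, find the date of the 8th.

The 8th occurrence is 7 intervals after the first: 7 × 28 = 196 days after 2049-03-22.
March has 31 days — 9 days to the end of March leaves 187.
April has 30 days (157 left).
May has 31 days (126 left).
June has 30 days (96 left).
July has 31 days (65 left).
August has 31 days (34 left).
September has 30 days (4 left).
4 days into October → 2049-10-04.

2049-10-04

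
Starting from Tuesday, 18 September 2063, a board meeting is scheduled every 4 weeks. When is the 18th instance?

The 18th occurrence is 17 intervals after the first: 17 × 28 = 476 days after 18 September 2063.
September has 30 days — 12 days to the end of September leaves 464.
From end of September to end of 2063 is 92 days (372 left).
2064 has 366 days (6 left).
6 days into January → 6 January 2065.

6 January 2065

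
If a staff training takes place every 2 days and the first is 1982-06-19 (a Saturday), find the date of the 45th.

The 45th occurrence is 44 intervals after the first: 44 × 2 = 88 days after 1982-06-19.
June has 30 days — 11 days to the end of June leaves 77.
July has 31 days (46 left).
August has 31 days (15 left).
15 days into September → 1982-09-15.

1982-09-15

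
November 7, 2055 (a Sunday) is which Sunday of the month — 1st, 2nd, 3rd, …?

Day 7 falls in week ⌈7/7⌉ of the month.
Days 1–7 hold the 1st Sunday, 8–14 the 2nd, 15–21 the 3rd, 22–28 the 4th, 29–31 the 5th.
7 is in the range for the 1st.

1st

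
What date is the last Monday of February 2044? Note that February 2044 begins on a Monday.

2044-02-29

February 2044 begins on a Monday, so the first Monday is February 1.
February 2044 has 29 days. Adding weeks: 1, 8, 15, 22, 29 — the last one ≤ 29 is the 29th.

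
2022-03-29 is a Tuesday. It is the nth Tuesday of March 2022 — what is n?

5th

Day 29 falls in week ⌈29/7⌉ of the month.
Days 1–7 hold the 1st Tuesday, 8–14 the 2nd, 15–21 the 3rd, 22–28 the 4th, 29–31 the 5th.
29 is in the range for the 5th.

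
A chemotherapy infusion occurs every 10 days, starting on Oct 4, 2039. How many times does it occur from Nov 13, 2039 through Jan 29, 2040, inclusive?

8

Occurrences land 10·i days after Oct 4, 2039 for i = 0, 1, 2, …
Nov 13, 2039 is 40 days after the start; 40 ÷ 10 = 4 remainder 0. First occurrence in the window: #5 on Nov 13, 2039 (4×10 = 40 days in).
Jan 29, 2040 is 117 days after the start; 117 ÷ 10 = 11 remainder 7. Last occurrence in the window: #12 on Jan 22, 2040.
Occurrences #5 through #12: 8 in total.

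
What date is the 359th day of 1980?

Jan has 31 days (359 − 31 = 328 remain).
Feb has 29 days (328 − 29 = 299 remain).
Mar has 31 days (299 − 31 = 268 remain).
Apr has 30 days (268 − 30 = 238 remain).
May has 31 days (238 − 31 = 207 remain).
Jun has 30 days (207 − 30 = 177 remain).
Jul has 31 days (177 − 31 = 146 remain).
Aug has 31 days (146 − 31 = 115 remain).
Sep has 30 days (115 − 30 = 85 remain).
Oct has 31 days (85 − 31 = 54 remain).
Nov has 30 days (54 − 30 = 24 remain).
24 into Dec → Dec 24.

Dec 24, 1980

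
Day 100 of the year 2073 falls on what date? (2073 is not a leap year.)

April 10, 2073

January has 31 days (100 − 31 = 69 remain).
February has 28 days (69 − 28 = 41 remain).
March has 31 days (41 − 31 = 10 remain).
10 into April → April 10.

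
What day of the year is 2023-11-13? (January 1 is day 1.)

Days in months before November: 31 + 28 + 31 + 30 + 31 + 30 + 31 + 31 + 30 + 31 = 304.
Plus 13 days into November → day 317.

317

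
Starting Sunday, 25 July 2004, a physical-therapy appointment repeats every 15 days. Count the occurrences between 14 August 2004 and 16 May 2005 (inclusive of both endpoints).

18

Occurrences land 15·i days after 25 July 2004 for i = 0, 1, 2, …
14 August 2004 is 20 days after the start; 20 ÷ 15 = 1 remainder 5; since the remainder is 5, round up to i = 2. First occurrence in the window: #3 on 24 August 2004 (2×15 = 30 days in).
16 May 2005 is 295 days after the start; 295 ÷ 15 = 19 remainder 10. Last occurrence in the window: #20 on 6 May 2005.
Occurrences #3 through #20: 18 in total.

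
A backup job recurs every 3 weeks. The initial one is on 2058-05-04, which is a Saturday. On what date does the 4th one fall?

2058-07-06

The 4th occurrence is 3 intervals after the first: 3 × 21 = 63 days after 2058-05-04.
May has 31 days — 27 days to the end of May leaves 36.
June has 30 days (6 left).
6 days into July → 2058-07-06.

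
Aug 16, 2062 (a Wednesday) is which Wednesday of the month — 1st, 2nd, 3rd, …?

Day 16 falls in week ⌈16/7⌉ of the month.
Days 1–7 hold the 1st Wednesday, 8–14 the 2nd, 15–21 the 3rd, 22–28 the 4th, 29–31 the 5th.
16 is in the range for the 3rd.

3rd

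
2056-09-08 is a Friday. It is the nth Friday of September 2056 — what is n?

Day 8 falls in week ⌈8/7⌉ of the month.
Days 1–7 hold the 1st Friday, 8–14 the 2nd, 15–21 the 3rd, 22–28 the 4th, 29–31 the 5th.
8 is in the range for the 2nd.

2nd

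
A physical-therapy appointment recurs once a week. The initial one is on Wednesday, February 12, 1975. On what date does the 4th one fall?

March 5, 1975

The 4th occurrence is 3 intervals after the first: 3 × 7 = 21 days after February 12, 1975.
February has 28 days — 16 days to the end of February leaves 5.
5 days into March → March 5, 1975.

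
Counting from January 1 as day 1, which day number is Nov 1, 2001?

305

Days in months before Nov: 31 + 28 + 31 + 30 + 31 + 30 + 31 + 31 + 30 + 31 = 304.
Plus 1 day into Nov → day 305.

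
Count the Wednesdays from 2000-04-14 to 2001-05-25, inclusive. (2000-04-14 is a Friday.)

2000-04-14 is a Friday; the first Wednesday on or after it is 2000-04-19 (5 days later).
From 2000-04-19 to 2001-05-25: 256 + 145 = 401 days (rest of 2000, to 2001-05-25 in 2001).
401 ÷ 7 = 57 full weeks with remainder 2, so 57 more Wednesdays after the first → 58.

58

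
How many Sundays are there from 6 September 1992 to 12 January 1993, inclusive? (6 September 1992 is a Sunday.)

6 September 1992 is a Sunday; the first Sunday on or after it is 6 September 1992.
From 6 September 1992 to 12 January 1993: 24 + 31 + 30 + 31 + 12 = 128 days (rest of September, October, November, December, January).
128 ÷ 7 = 18 full weeks with remainder 2, so 18 more Sundays after the first → 19.

19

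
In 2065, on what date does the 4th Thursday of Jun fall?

Jun 25, 2065

The first Thursday of Jun 2065 is Jun 4.
The 4th Thursday is 3 weeks later: 4 + 21 = 25.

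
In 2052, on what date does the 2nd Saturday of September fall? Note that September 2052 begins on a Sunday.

September 14, 2052

September 2052 begins on a Sunday, so the first Saturday is September 7 (6 days later).
The 2nd Saturday is 1 weeks later: 7 + 7 = 14.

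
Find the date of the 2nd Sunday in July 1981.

1981-07-12

The first Sunday of July 1981 is July 5.
The 2nd Sunday is 1 weeks later: 5 + 7 = 12.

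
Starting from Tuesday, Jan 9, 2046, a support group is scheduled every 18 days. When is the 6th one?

Apr 9, 2046

The 6th occurrence is 5 intervals after the first: 5 × 18 = 90 days after Jan 9, 2046.
Jan has 31 days — 22 days to the end of Jan leaves 68.
Feb has 28 days (40 left).
Mar has 31 days (9 left).
9 days into Apr → Apr 9, 2046.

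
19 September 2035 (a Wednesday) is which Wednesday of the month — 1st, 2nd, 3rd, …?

3rd

Day 19 falls in week ⌈19/7⌉ of the month.
Days 1–7 hold the 1st Wednesday, 8–14 the 2nd, 15–21 the 3rd, 22–28 the 4th, 29–31 the 5th.
19 is in the range for the 3rd.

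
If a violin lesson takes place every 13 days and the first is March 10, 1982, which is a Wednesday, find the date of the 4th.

April 18, 1982

The 4th occurrence is 3 intervals after the first: 3 × 13 = 39 days after March 10, 1982.
March has 31 days — 21 days to the end of March leaves 18.
18 days into April → April 18, 1982.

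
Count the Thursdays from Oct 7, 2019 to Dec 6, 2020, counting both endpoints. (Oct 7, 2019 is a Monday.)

61

Oct 7, 2019 is a Monday; the first Thursday on or after it is Oct 10, 2019 (3 days later).
From Oct 10, 2019 to Dec 6, 2020: 82 + 341 = 423 days (rest of 2019, to Dec 6, 2020 in 2020).
423 ÷ 7 = 60 full weeks with remainder 3, so 60 more Thursdays after the first → 61.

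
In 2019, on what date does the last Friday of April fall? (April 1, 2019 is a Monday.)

April 2019 begins on a Monday, so the first Friday is April 5 (4 days later).
April 2019 has 30 days. Adding weeks: 5, 12, 19, 26 — the last one ≤ 30 is the 26th.

April 26, 2019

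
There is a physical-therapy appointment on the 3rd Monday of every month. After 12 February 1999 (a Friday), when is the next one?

February 1999 starts on a Monday; its first Monday is the 1st, so the 3rd Monday is the 15th — 15 February 1999.
15 February 1999 is after 12 February 1999, so that is the next one.

15 February 1999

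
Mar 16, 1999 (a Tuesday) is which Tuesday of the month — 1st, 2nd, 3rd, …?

Day 16 falls in week ⌈16/7⌉ of the month.
Days 1–7 hold the 1st Tuesday, 8–14 the 2nd, 15–21 the 3rd, 22–28 the 4th, 29–31 the 5th.
16 is in the range for the 3rd.

3rd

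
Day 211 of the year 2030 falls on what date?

January has 31 days (211 − 31 = 180 remain).
February has 28 days (180 − 28 = 152 remain).
March has 31 days (152 − 31 = 121 remain).
April has 30 days (121 − 30 = 91 remain).
May has 31 days (91 − 31 = 60 remain).
June has 30 days (60 − 30 = 30 remain).
30 into July → July 30.

30 July 2030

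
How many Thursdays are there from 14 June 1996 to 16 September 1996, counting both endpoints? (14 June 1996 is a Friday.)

13

14 June 1996 is a Friday; the first Thursday on or after it is 20 June 1996 (6 days later).
From 20 June 1996 to 16 September 1996: 10 + 31 + 31 + 16 = 88 days (rest of June, July, August, September).
88 ÷ 7 = 12 full weeks with remainder 4, so 12 more Thursdays after the first → 13.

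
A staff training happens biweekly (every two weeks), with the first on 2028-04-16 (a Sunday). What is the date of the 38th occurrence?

The 38th occurrence is 37 intervals after the first: 37 × 14 = 518 days after 2028-04-16.
April has 30 days — 14 days to the end of April leaves 504.
From end of April to end of 2028 is 245 days (259 left).
January has 31 days (228 left).
February has 28 days (200 left).
March has 31 days (169 left).
April has 30 days (139 left).
May has 31 days (108 left).
June has 30 days (78 left).
July has 31 days (47 left).
August has 31 days (16 left).
16 days into September → 2029-09-16.

2029-09-16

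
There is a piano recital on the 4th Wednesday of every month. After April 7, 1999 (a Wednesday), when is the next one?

April 1999 starts on a Thursday; its first Wednesday is the 7th, so the 4th Wednesday is the 28th — April 28, 1999.
April 28, 1999 is after April 7, 1999, so that is the next one.

April 28, 1999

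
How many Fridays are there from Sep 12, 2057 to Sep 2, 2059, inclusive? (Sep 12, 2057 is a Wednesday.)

103

Sep 12, 2057 is a Wednesday; the first Friday on or after it is Sep 14, 2057 (2 days later).
From Sep 14, 2057 to Sep 2, 2059: 108 + 365 + 245 = 718 days (rest of 2057, 2058, to Sep 2, 2059 in 2059).
718 ÷ 7 = 102 full weeks with remainder 4, so 102 more Fridays after the first → 103.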